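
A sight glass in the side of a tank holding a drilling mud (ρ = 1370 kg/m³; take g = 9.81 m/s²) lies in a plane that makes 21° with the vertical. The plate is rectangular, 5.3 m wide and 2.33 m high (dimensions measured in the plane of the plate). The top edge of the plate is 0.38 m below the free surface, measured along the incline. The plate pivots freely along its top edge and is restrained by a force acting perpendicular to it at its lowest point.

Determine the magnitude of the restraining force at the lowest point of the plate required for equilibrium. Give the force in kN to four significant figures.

γ = ρg = 1370 × 9.81 / 1000 = 13.4397 kN/m³.
The plate makes 21° with the vertical, i.e. θ = 90° − 21° = 69° to the horizontal. Measuring y along the incline from the free-surface line, vertical depth h = y·sinθ with sinθ = 0.933580.
The centroid lies 2.33/2 = 1.165 m below the top edge, so y_c = 0.38 + 1.165 = 1.545 m and h_c = 1.545 × 0.933580 = 1.44238 m.
A = 5.3 × 2.33 = 12.349 m².
Resultant F = γ·h_c·A = 13.4397 × 1.44238 × 12.349 = 239.387 kN.
I_c = b·h³/12 = 5.3 × 2.33³/12 = 5.58679 m⁴.
Centre of pressure: y_p = y_c + I_c/(y_c·A) = 1.545 + 5.58679/(1.545 × 12.349) = 1.545 + 0.292821 = 1.83782 m along the plane.
The resultant acts 1.165 + 0.292821 = 1.45782 m (along the plate) below the hinge at the top edge, so the moment about the hinge is M = F × 1.45782 = 239.387 × 1.45782 = 348.983 kN·m.
A normal force at the bottom, 2.33 m from the hinge, must supply this moment: P = 348.983/2.33 = 149.778 kN.

P ≈ 149.8 kN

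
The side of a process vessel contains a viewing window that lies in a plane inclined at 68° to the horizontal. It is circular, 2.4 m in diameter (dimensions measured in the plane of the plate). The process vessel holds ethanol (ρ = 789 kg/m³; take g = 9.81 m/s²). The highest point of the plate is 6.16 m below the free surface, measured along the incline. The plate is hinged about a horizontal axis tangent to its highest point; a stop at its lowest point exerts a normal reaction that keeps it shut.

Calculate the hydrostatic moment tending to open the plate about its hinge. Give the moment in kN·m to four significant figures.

M ≈ 298.4 kN·m

γ = ρg = 789 × 9.81 / 1000 = 7.74009 kN/m³.
Let θ = 68° be the plate's angle to the horizontal; measure y along the incline from where the plane meets the free surface. Vertical depth h = y·sinθ with sinθ = 0.927184.
The centroid is at the centre, 1.2 m below the top of the plate, so y_c = 6.16 + 1.2 = 7.36 m and h_c = 7.36 × 0.927184 = 6.82407 m.
A = π(1.2)² = 4.52389 m².
Resultant F = γ·h_c·A = 7.74009 × 6.82407 × 4.52389 = 238.947 kN.
I_c = πr⁴/4 = π × 1.2⁴/4 = 1.6286 m⁴.
Centre of pressure: y_p = y_c + I_c/(y_c·A) = 7.36 + 1.6286/(7.36 × 4.52389) = 7.36 + 0.048913 = 7.40891 m along the plane.
The resultant acts 1.2 + 0.048913 = 1.24891 m (along the plate) below the hinge at the top edge, so the moment about the hinge is M = F × 1.24891 = 238.947 × 1.24891 = 298.423 kN·m.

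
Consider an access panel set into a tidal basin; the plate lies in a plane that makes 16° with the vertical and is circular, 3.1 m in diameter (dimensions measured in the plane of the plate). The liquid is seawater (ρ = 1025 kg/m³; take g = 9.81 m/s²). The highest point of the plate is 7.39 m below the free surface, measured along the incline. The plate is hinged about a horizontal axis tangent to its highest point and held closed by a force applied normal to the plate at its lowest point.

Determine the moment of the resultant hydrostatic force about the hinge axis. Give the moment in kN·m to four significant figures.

γ = ρg = 1025 × 9.81 / 1000 = 10.05525 kN/m³.
The plate makes 16° with the vertical, i.e. θ = 90° − 16° = 74° to the horizontal. Measuring y along the incline from the free-surface line, vertical depth h = y·sinθ with sinθ = 0.961262.
The centroid is at the centre, 1.55 m below the top of the plate, so y_c = 7.39 + 1.55 = 8.94 m and h_c = 8.94 × 0.961262 = 8.59368 m.
A = π(1.55)² = 7.54768 m².
Resultant F = γ·h_c·A = 10.05525 × 8.59368 × 7.54768 = 652.207 kN.
I_c = πr⁴/4 = π × 1.55⁴/4 = 4.53332 m⁴.
Centre of pressure: y_p = y_c + I_c/(y_c·A) = 8.94 + 4.53332/(8.94 × 7.54768) = 8.94 + 0.0671839 = 9.00718 m along the plane.
The resultant acts 1.55 + 0.0671839 = 1.61718 m (along the plate) below the hinge at the top edge, so the moment about the hinge is M = F × 1.61718 = 652.207 × 1.61718 = 1054.74 kN·m.

M ≈ 1055 kN·m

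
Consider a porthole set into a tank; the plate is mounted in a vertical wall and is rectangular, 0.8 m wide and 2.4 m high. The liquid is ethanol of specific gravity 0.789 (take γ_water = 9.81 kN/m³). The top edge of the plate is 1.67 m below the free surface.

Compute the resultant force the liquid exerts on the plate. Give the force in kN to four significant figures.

F ≈ 42.65 kN

γ = 0.789 × 9.81 = 7.74009 kN/m³.
The centroid lies 2.4/2 = 1.2 m below the top edge, so the centroid depth is h_c = 1.67 + 1.2 = 2.87 m.
A = 0.8 × 2.4 = 1.92 m².
Resultant F = γ·h_c·A = 7.74009 × 2.87 × 1.92 = 42.651 kN.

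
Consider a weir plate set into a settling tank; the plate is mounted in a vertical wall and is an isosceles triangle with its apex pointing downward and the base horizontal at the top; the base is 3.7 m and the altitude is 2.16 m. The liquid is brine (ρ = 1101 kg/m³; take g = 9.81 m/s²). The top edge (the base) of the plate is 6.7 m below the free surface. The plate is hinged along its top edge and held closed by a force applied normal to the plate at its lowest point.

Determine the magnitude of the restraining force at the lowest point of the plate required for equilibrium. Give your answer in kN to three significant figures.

γ = ρg = 1101 × 9.81 / 1000 = 10.80081 kN/m³.
With the apex down, the centroid sits h/3 = 2.16/3 = 0.72 m below the base (the top edge), so the centroid depth is h_c = 6.7 + 0.72 = 7.42 m.
A = ½ × 3.7 × 2.16 = 3.996 m².
Resultant F = γ·h_c·A = 10.80081 × 7.42 × 3.996 = 320.247 kN.
I_c = b·h³/36 = 3.7 × 2.16³/36 = 1.03576 m⁴.
Centre of pressure: y_p = y_c + I_c/(y_c·A) = 7.42 + 1.03576/(7.42 × 3.996) = 7.42 + 0.0349325 = 7.45493 m along the plane.
The resultant acts 0.72 + 0.0349325 = 0.754933 m (along the plate) below the hinge at the top edge, so the moment about the hinge is M = F × 0.754933 = 320.247 × 0.754933 = 241.765 kN·m.
A normal force at the bottom, 2.16 m from the hinge, must supply this moment: P = 241.765/2.16 = 111.928 kN.

P ≈ 112 kN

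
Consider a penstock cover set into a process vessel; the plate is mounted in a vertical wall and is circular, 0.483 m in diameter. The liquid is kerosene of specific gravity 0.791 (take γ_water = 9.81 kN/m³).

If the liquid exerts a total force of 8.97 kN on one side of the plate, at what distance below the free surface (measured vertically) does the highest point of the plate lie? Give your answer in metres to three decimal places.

γ = 0.791 × 9.81 = 7.75971 kN/m³.
A = π(0.2415)² = 0.183225 m².
From F = γ·h_c·A, the centroid depth is h_c = 8.97/(7.75971 × 0.183225) = 6.30902 m.
The centroid is at the centre, 0.2415 m below the top of the plate, so the highest point sits at h_top = 6.30902 − 0.2415 = 6.06752 m below the surface.

d_top ≈ 6.068 m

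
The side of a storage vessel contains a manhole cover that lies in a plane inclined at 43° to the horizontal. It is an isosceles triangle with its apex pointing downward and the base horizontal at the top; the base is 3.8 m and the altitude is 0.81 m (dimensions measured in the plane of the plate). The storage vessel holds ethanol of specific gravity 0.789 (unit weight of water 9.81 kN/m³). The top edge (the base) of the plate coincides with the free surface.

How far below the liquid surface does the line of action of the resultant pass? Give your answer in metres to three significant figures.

h_p = 0.276 m

γ = 0.789 × 9.81 = 7.74009 kN/m³.
Let θ = 43° be the plate's angle to the horizontal; measure y along the incline from where the plane meets the free surface. Vertical depth h = y·sinθ with sinθ = 0.681998.
With the apex down, the centroid sits h/3 = 0.81/3 = 0.27 m below the base (the top edge), so y_c = 0.27 m and h_c = 0.27 × 0.681998 = 0.184139 m.
A = ½ × 3.8 × 0.81 = 1.539 m².
Resultant F = γ·h_c·A = 7.74009 × 0.184139 × 1.539 = 2.19346 kN.
I_c = b·h³/36 = 3.8 × 0.81³/36 = 0.0560965 m⁴.
Centre of pressure: y_p = y_c + I_c/(y_c·A) = 0.27 + 0.0560965/(0.27 × 1.539) = 0.27 + 0.135 = 0.405 m along the plane.
Vertically, h_p = y_p·sinθ = 0.405 × 0.681998 = 0.276209 m.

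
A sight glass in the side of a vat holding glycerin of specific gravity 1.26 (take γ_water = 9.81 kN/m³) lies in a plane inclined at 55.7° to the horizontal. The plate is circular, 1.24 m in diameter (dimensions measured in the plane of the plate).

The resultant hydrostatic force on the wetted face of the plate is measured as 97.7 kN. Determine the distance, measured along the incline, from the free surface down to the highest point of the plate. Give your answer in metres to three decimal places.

y_top ≈ 7.303 m

γ = 1.26 × 9.81 = 12.3606 kN/m³.
A = π(0.62)² = 1.20763 m².
From F = γ·h_c·A, the centroid depth is h_c = 97.7/(12.3606 × 1.20763) = 6.54517 m.
Let θ = 55.7° be the plate's angle to the horizontal; measure y along the incline from where the plane meets the free surface. Vertical depth h = y·sinθ with sinθ = 0.826098.
Along the incline, y_c = h_c/sinθ = 6.54517/0.826098 = 7.92299 m.
The centroid is at the centre, 0.62 m below the top of the plate, so the highest point sits at y_top = 7.92299 − 0.62 = 7.30299 m along the incline.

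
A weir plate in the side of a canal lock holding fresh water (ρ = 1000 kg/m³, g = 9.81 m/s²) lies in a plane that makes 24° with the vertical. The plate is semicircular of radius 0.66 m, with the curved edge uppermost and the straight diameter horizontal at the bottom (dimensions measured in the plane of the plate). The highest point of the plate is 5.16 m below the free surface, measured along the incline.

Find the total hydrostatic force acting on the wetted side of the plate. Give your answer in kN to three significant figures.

F ≈ 34.0 kN

γ = ρg = 1000 × 9.81 = 9810 N/m³ = 9.81 kN/m³.
The plate makes 24° with the vertical, i.e. θ = 90° − 24° = 66° to the horizontal. Measuring y along the incline from the free-surface line, vertical depth h = y·sinθ with sinθ = 0.913545.
The centroid lies 4r/(3π) = 0.280113 m above the diameter, so r − 4r/(3π) = 0.66 − 0.280113 = 0.379887 m below the topmost point, so y_c = 5.16 + 0.379887 = 5.53989 m and h_c = 5.53989 × 0.913545 = 5.06094 m.
A = πr²/2 = π × 0.66²/2 = 0.684239 m².
Resultant F = γ·h_c·A = 9.81 × 5.06094 × 0.684239 = 33.971 kN.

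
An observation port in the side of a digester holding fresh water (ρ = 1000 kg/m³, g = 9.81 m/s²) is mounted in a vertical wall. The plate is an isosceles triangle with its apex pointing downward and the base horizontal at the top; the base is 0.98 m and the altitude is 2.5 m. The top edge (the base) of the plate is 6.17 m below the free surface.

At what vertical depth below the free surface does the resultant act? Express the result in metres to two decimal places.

γ = ρg = 1000 × 9.81 = 9810 N/m³ = 9.81 kN/m³.
With the apex down, the centroid sits h/3 = 2.5/3 = 0.833333 m below the base (the top edge), so the centroid depth is h_c = 6.17 + 0.833333 = 7.00333 m.
A = ½ × 0.98 × 2.5 = 1.225 m².
Resultant F = γ·h_c·A = 9.81 × 7.00333 × 1.225 = 84.1608 kN.
I_c = b·h³/36 = 0.98 × 2.5³/36 = 0.425347 m⁴.
Centre of pressure: y_p = y_c + I_c/(y_c·A) = 7.00333 + 0.425347/(7.00333 × 1.225) = 7.00333 + 0.0495796 = 7.05291 m along the plane.

h_p = 7.05 m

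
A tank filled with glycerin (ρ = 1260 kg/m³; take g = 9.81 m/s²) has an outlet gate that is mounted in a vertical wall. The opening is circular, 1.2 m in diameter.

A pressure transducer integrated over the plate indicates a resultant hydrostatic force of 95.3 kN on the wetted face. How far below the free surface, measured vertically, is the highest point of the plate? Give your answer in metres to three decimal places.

d_top ≈ 6.217 m

γ = ρg = 1260 × 9.81 / 1000 = 12.3606 kN/m³.
A = π(0.6)² = 1.13097 m².
From F = γ·h_c·A, the centroid depth is h_c = 95.3/(12.3606 × 1.13097) = 6.81714 m.
The centroid is at the centre, 0.6 m below the top of the plate, so the highest point sits at h_top = 6.81714 − 0.6 = 6.21714 m below the surface.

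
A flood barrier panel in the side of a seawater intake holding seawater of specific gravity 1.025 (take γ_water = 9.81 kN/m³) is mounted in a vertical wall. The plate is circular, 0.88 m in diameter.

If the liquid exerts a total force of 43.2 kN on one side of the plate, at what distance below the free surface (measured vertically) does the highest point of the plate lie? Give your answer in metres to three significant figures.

γ = 1.025 × 9.81 = 10.05525 kN/m³.
A = π(0.44)² = 0.608212 m².
From F = γ·h_c·A, the centroid depth is h_c = 43.2/(10.05525 × 0.608212) = 7.06376 m.
The centroid is at the centre, 0.44 m below the top of the plate, so the highest point sits at h_top = 7.06376 − 0.44 = 6.62376 m below the surface.

d_top ≈ 6.62 m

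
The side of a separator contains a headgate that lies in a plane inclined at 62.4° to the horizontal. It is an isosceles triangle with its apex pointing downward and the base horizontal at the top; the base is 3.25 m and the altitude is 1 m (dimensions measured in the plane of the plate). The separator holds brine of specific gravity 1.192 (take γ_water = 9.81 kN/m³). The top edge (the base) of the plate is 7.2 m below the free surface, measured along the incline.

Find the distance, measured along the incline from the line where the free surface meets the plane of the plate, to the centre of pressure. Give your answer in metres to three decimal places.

y_p = 7.541 m

γ = 1.192 × 9.81 = 11.69352 kN/m³.
Let θ = 62.4° be the plate's angle to the horizontal; measure y along the incline from where the plane meets the free surface. Vertical depth h = y·sinθ with sinθ = 0.886204.
With the apex down, the centroid sits h/3 = 1/3 = 0.333333 m below the base (the top edge), so y_c = 7.2 + 0.333333 = 7.53333 m and h_c = 7.53333 × 0.886204 = 6.67607 m.
A = ½ × 3.25 × 1 = 1.625 m².
Resultant F = γ·h_c·A = 11.69352 × 6.67607 × 1.625 = 126.858 kN.
I_c = b·h³/36 = 3.25 × 1³/36 = 0.0902778 m⁴.
Centre of pressure: y_p = y_c + I_c/(y_c·A) = 7.53333 + 0.0902778/(7.53333 × 1.625) = 7.53333 + 0.00737464 = 7.5407 m along the plane.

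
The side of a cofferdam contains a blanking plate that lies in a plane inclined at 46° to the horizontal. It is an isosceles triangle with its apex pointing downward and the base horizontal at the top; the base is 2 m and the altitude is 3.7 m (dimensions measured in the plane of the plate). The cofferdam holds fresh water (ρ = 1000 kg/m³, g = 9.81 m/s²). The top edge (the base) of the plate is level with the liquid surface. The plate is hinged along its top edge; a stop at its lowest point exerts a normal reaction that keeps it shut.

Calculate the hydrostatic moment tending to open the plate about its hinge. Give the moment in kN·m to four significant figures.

γ = ρg = 1000 × 9.81 = 9810 N/m³ = 9.81 kN/m³.
Let θ = 46° be the plate's angle to the horizontal; measure y along the incline from where the plane meets the free surface. Vertical depth h = y·sinθ with sinθ = 0.719340.
With the apex down, the centroid sits h/3 = 3.7/3 = 1.23333 m below the base (the top edge), so y_c = 1.23333 m and h_c = 1.23333 × 0.719340 = 0.887184 m.
A = ½ × 2 × 3.7 = 3.7 m².
Resultant F = γ·h_c·A = 9.81 × 0.887184 × 3.7 = 32.2021 kN.
I_c = b·h³/36 = 2 × 3.7³/36 = 2.81406 m⁴.
Centre of pressure: y_p = y_c + I_c/(y_c·A) = 1.23333 + 2.81406/(1.23333 × 3.7) = 1.23333 + 0.616669 = 1.85 m along the plane.
The resultant acts 1.23333 + 0.616669 = 1.85 m (along the plate) below the hinge at the top edge, so the moment about the hinge is M = F × 1.85 = 32.2021 × 1.85 = 59.5739 kN·m.

M ≈ 59.57 kN·m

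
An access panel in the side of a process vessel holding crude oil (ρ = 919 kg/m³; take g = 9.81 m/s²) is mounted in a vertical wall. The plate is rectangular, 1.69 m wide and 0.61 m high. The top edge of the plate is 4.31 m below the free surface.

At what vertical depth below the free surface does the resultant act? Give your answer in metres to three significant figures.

h_p = 4.62 m

γ = ρg = 919 × 9.81 / 1000 = 9.01539 kN/m³.
The centroid lies 0.61/2 = 0.305 m below the top edge, so the centroid depth is h_c = 4.31 + 0.305 = 4.615 m.
A = 1.69 × 0.61 = 1.0309 m².
Resultant F = γ·h_c·A = 9.01539 × 4.615 × 1.0309 = 42.8917 kN.
I_c = b·h³/12 = 1.69 × 0.61³/12 = 0.0319665 m⁴.
Centre of pressure: y_p = y_c + I_c/(y_c·A) = 4.615 + 0.0319665/(4.615 × 1.0309) = 4.615 + 0.00671903 = 4.62172 m along the plane.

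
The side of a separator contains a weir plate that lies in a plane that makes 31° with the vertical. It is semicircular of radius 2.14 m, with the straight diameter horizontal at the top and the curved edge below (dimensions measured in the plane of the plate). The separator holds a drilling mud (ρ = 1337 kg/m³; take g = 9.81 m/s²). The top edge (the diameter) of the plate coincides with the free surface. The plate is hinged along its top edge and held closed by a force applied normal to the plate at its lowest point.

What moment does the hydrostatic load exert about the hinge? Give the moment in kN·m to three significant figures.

γ = ρg = 1337 × 9.81 / 1000 = 13.11597 kN/m³.
The plate makes 31° with the vertical, i.e. θ = 90° − 31° = 59° to the horizontal. Measuring y along the incline from the free-surface line, vertical depth h = y·sinθ with sinθ = 0.857167.
The centroid of a semicircle lies 4r/(3π) = 0.908244 m from the diameter, here below the top edge, so y_c = 0.908244 m and h_c = 0.908244 × 0.857167 = 0.778517 m.
A = πr²/2 = π × 2.14²/2 = 7.19362 m².
Resultant F = γ·h_c·A = 13.11597 × 0.778517 × 7.19362 = 73.4541 kN.
I_c = (π/8 − 8/(9π))·r⁴ = 0.109757 × 2.14⁴ = 2.3019 m⁴.
Centre of pressure: y_p = y_c + I_c/(y_c·A) = 0.908244 + 2.3019/(0.908244 × 7.19362) = 0.908244 + 0.352319 = 1.26056 m along the plane.
The resultant acts 0.908244 + 0.352319 = 1.26056 m (along the plate) below the hinge at the top edge, so the moment about the hinge is M = F × 1.26056 = 73.4541 × 1.26056 = 92.5933 kN·m.

M ≈ 92.6 kN·m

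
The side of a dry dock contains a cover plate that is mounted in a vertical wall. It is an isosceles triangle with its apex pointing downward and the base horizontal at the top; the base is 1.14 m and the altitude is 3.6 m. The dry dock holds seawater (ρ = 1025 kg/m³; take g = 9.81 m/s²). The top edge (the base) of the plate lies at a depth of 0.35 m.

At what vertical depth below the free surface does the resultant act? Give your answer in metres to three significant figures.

γ = ρg = 1025 × 9.81 / 1000 = 10.05525 kN/m³.
With the apex down, the centroid sits h/3 = 3.6/3 = 1.2 m below the base (the top edge), so the centroid depth is h_c = 0.35 + 1.2 = 1.55 m.
A = ½ × 1.14 × 3.6 = 2.052 m².
Resultant F = γ·h_c·A = 10.05525 × 1.55 × 2.052 = 31.9817 kN.
I_c = b·h³/36 = 1.14 × 3.6³/36 = 1.47744 m⁴.
Centre of pressure: y_p = y_c + I_c/(y_c·A) = 1.55 + 1.47744/(1.55 × 2.052) = 1.55 + 0.464516 = 2.01452 m along the plane.

h_p = 2.01 m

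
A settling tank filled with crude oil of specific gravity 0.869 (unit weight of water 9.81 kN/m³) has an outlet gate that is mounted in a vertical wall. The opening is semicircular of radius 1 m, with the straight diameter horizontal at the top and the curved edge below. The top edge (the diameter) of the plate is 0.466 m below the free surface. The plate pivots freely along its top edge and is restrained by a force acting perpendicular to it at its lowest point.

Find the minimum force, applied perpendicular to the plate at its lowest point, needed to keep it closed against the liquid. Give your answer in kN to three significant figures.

γ = 0.869 × 9.81 = 8.52489 kN/m³.
The centroid of a semicircle lies 4r/(3π) = 0.424413 m from the diameter, here below the top edge, so the centroid depth is h_c = 0.466 + 0.424413 = 0.890413 m.
A = πr²/2 = π × 1²/2 = 1.5708 m².
Resultant F = γ·h_c·A = 8.52489 × 0.890413 × 1.5708 = 11.9234 kN.
I_c = (π/8 − 8/(9π))·r⁴ = 0.109757 × 1⁴ = 0.109757 m⁴.
Centre of pressure: y_p = y_c + I_c/(y_c·A) = 0.890413 + 0.109757/(0.890413 × 1.5708) = 0.890413 + 0.0784729 = 0.968886 m along the plane.
The resultant acts 0.424413 + 0.0784729 = 0.502886 m (along the plate) below the hinge at the top edge, so the moment about the hinge is M = F × 0.502886 = 11.9234 × 0.502886 = 5.99611 kN·m.
A normal force at the bottom, 1 m from the hinge, must supply this moment: P = 5.99611/1 = 5.99611 kN.

P ≈ 6.00 kN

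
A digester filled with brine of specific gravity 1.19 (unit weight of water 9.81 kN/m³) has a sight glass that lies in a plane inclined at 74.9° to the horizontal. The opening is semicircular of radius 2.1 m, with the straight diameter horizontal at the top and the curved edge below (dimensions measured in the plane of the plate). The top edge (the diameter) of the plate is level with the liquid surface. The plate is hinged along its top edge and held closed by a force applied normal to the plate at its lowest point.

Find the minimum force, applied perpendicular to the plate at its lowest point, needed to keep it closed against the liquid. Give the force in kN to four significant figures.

P ≈ 40.99 kN

γ = 1.19 × 9.81 = 11.6739 kN/m³.
Let θ = 74.9° be the plate's angle to the horizontal; measure y along the incline from where the plane meets the free surface. Vertical depth h = y·sinθ with sinθ = 0.965473.
The centroid of a semicircle lies 4r/(3π) = 0.891268 m from the diameter, here below the top edge, so y_c = 0.891268 m and h_c = 0.891268 × 0.965473 = 0.860495 m.
A = πr²/2 = π × 2.1²/2 = 6.92721 m².
Resultant F = γ·h_c·A = 11.6739 × 0.860495 × 6.92721 = 69.5861 kN.
I_c = (π/8 − 8/(9π))·r⁴ = 0.109757 × 2.1⁴ = 2.13457 m⁴.
Centre of pressure: y_p = y_c + I_c/(y_c·A) = 0.891268 + 2.13457/(0.891268 × 6.92721) = 0.891268 + 0.345735 = 1.237 m along the plane.
The resultant acts 0.891268 + 0.345735 = 1.237 m (along the plate) below the hinge at the top edge, so the moment about the hinge is M = F × 1.237 = 69.5861 × 1.237 = 86.078 kN·m.
A normal force at the bottom, 2.1 m from the hinge, must supply this moment: P = 86.078/2.1 = 40.9895 kN.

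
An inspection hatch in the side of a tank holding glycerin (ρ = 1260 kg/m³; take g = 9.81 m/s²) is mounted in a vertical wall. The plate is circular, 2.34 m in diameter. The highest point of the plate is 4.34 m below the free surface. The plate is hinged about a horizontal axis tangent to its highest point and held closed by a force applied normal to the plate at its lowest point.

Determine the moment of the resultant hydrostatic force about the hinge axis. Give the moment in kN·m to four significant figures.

M ≈ 360.9 kN·m

γ = ρg = 1260 × 9.81 / 1000 = 12.3606 kN/m³.
The centroid is at the centre, 1.17 m below the top of the plate, so the centroid depth is h_c = 4.34 + 1.17 = 5.51 m.
A = π(1.17)² = 4.30053 m².
Resultant F = γ·h_c·A = 12.3606 × 5.51 × 4.30053 = 292.896 kN.
I_c = πr⁴/4 = π × 1.17⁴/4 = 1.47175 m⁴.
Centre of pressure: y_p = y_c + I_c/(y_c·A) = 5.51 + 1.47175/(5.51 × 4.30053) = 5.51 + 0.0621098 = 5.57211 m along the plane.
The resultant acts 1.17 + 0.0621098 = 1.23211 m (along the plate) below the hinge at the top edge, so the moment about the hinge is M = F × 1.23211 = 292.896 × 1.23211 = 360.88 kN·m.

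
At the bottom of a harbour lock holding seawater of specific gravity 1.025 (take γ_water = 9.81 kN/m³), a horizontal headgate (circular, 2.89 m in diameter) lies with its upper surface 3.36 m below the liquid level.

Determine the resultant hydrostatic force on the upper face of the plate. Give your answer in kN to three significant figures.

F ≈ 222 kN

γ = 1.025 × 9.81 = 10.05525 kN/m³.
The plate is horizontal, so pressure is uniform at p = γ·h = 10.05525 × 3.36 = 33.7856 kN/m².
A = π(1.445)² = 6.55972 m².
F = p·A = 33.7856 × 6.55972 = 221.624 kN.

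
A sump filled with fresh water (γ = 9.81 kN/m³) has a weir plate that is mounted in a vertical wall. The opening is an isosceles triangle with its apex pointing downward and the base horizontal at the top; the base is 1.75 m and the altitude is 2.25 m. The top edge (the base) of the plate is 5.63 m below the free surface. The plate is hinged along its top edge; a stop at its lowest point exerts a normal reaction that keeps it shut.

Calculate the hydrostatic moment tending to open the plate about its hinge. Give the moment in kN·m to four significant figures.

γ = 9.81 kN/m³.
With the apex down, the centroid sits h/3 = 2.25/3 = 0.75 m below the base (the top edge), so the centroid depth is h_c = 5.63 + 0.75 = 6.38 m.
A = ½ × 1.75 × 2.25 = 1.96875 m².
Resultant F = γ·h_c·A = 9.81 × 6.38 × 1.96875 = 123.22 kN.
I_c = b·h³/36 = 1.75 × 2.25³/36 = 0.553711 m⁴.
Centre of pressure: y_p = y_c + I_c/(y_c·A) = 6.38 + 0.553711/(6.38 × 1.96875) = 6.38 + 0.0440831 = 6.42408 m along the plane.
The resultant acts 0.75 + 0.0440831 = 0.794083 m (along the plate) below the hinge at the top edge, so the moment about the hinge is M = F × 0.794083 = 123.22 × 0.794083 = 97.8469 kN·m.

M ≈ 97.85 kN·m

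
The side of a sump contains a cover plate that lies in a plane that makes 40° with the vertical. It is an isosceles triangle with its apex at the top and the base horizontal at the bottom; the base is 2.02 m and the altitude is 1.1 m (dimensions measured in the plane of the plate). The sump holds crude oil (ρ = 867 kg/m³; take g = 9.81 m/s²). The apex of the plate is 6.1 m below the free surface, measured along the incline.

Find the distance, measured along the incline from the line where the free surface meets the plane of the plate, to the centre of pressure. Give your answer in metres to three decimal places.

y_p = 6.843 m

γ = ρg = 867 × 9.81 / 1000 = 8.50527 kN/m³.
The plate makes 40° with the vertical, i.e. θ = 90° − 40° = 50° to the horizontal. Measuring y along the incline from the free-surface line, vertical depth h = y·sinθ with sinθ = 0.766044.
With the apex up, the centroid sits 2h/3 = 2 × 1.1/3 = 0.733333 m below the apex, so y_c = 6.1 + 0.733333 = 6.83333 m and h_c = 6.83333 × 0.766044 = 5.23463 m.
A = ½ × 2.02 × 1.1 = 1.111 m².
Resultant F = γ·h_c·A = 8.50527 × 5.23463 × 1.111 = 49.4639 kN.
I_c = b·h³/36 = 2.02 × 1.1³/36 = 0.0746839 m⁴.
Centre of pressure: y_p = y_c + I_c/(y_c·A) = 6.83333 + 0.0746839/(6.83333 × 1.111) = 6.83333 + 0.0098374 = 6.84317 m along the plane.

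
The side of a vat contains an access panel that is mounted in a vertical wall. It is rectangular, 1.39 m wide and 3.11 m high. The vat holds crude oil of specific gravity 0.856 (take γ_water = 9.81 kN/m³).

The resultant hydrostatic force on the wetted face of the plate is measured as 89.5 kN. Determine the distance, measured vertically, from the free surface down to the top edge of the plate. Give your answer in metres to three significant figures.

d_top ≈ 0.911 m

γ = 0.856 × 9.81 = 8.39736 kN/m³.
A = 1.39 × 3.11 = 4.3229 m².
From F = γ·h_c·A, the centroid depth is h_c = 89.5/(8.39736 × 4.3229) = 2.4655 m.
The centroid lies 3.11/2 = 1.555 m below the top edge, so the top edge sits at h_top = 2.4655 − 1.555 = 0.9105 m below the surface.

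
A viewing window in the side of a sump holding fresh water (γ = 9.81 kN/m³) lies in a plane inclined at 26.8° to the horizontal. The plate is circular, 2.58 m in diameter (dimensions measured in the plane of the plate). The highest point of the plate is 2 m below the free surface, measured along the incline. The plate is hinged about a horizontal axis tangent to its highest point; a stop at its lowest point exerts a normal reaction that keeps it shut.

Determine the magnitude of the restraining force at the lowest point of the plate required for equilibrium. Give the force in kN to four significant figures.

P ≈ 41.77 kN

γ = 9.81 kN/m³.
Let θ = 26.8° be the plate's angle to the horizontal; measure y along the incline from where the plane meets the free surface. Vertical depth h = y·sinθ with sinθ = 0.450878.
The centroid is at the centre, 1.29 m below the top of the plate, so y_c = 2 + 1.29 = 3.29 m and h_c = 3.29 × 0.450878 = 1.48339 m.
A = π(1.29)² = 5.22792 m².
Resultant F = γ·h_c·A = 9.81 × 1.48339 × 5.22792 = 76.077 kN.
I_c = πr⁴/4 = π × 1.29⁴/4 = 2.17495 m⁴.
Centre of pressure: y_p = y_c + I_c/(y_c·A) = 3.29 + 2.17495/(3.29 × 5.22792) = 3.29 + 0.126452 = 3.41645 m along the plane.
The resultant acts 1.29 + 0.126452 = 1.41645 m (along the plate) below the hinge at the top edge, so the moment about the hinge is M = F × 1.41645 = 76.077 × 1.41645 = 107.759 kN·m.
A normal force at the bottom, 2.58 m from the hinge, must supply this moment: P = 107.759/2.58 = 41.7671 kN.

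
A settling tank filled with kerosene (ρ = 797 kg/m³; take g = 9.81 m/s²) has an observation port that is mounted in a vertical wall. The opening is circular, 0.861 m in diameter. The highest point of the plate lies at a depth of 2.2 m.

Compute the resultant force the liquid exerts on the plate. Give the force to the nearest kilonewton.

F ≈ 12 kN

γ = ρg = 797 × 9.81 / 1000 = 7.81857 kN/m³.
The centroid is at the centre, 0.4305 m below the top of the plate, so the centroid depth is h_c = 2.2 + 0.4305 = 2.6305 m.
A = π(0.4305)² = 0.582232 m².
Resultant F = γ·h_c·A = 7.81857 × 2.6305 × 0.582232 = 11.9746 kN.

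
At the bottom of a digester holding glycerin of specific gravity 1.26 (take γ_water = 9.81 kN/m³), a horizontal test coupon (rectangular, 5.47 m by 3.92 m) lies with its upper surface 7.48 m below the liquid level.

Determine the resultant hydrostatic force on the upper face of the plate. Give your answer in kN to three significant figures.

F ≈ 1980 kN

γ = 1.26 × 9.81 = 12.3606 kN/m³.
The plate is horizontal, so pressure is uniform at p = γ·h = 12.3606 × 7.48 = 92.4573 kN/m².
A = 5.47 × 3.92 = 21.4424 m².
F = p·A = 92.4573 × 21.4424 = 1982.51 kN.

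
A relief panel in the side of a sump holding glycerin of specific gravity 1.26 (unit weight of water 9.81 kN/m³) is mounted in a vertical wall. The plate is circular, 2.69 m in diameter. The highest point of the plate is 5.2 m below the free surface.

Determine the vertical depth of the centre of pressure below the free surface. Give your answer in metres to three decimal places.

h_p = 6.614 m

γ = 1.26 × 9.81 = 12.3606 kN/m³.
The centroid is at the centre, 1.345 m below the top of the plate, so the centroid depth is h_c = 5.2 + 1.345 = 6.545 m.
A = π(1.345)² = 5.68322 m².
Resultant F = γ·h_c·A = 12.3606 × 6.545 × 5.68322 = 459.773 kN.
I_c = πr⁴/4 = π × 1.345⁴/4 = 2.57027 m⁴.
Centre of pressure: y_p = y_c + I_c/(y_c·A) = 6.545 + 2.57027/(6.545 × 5.68322) = 6.545 + 0.0690995 = 6.6141 m along the plane.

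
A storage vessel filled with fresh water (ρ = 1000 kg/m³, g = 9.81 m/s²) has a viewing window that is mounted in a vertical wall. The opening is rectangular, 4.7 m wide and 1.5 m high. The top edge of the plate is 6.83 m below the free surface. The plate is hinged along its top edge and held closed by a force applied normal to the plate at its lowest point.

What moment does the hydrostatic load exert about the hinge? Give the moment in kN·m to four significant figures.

M ≈ 406.1 kN·m

γ = ρg = 1000 × 9.81 = 9810 N/m³ = 9.81 kN/m³.
The centroid lies 1.5/2 = 0.75 m below the top edge, so the centroid depth is h_c = 6.83 + 0.75 = 7.58 m.
A = 4.7 × 1.5 = 7.05 m².
Resultant F = γ·h_c·A = 9.81 × 7.58 × 7.05 = 524.237 kN.
I_c = b·h³/12 = 4.7 × 1.5³/12 = 1.32188 m⁴.
Centre of pressure: y_p = y_c + I_c/(y_c·A) = 7.58 + 1.32188/(7.58 × 7.05) = 7.58 + 0.0247362 = 7.60474 m along the plane.
The resultant acts 0.75 + 0.0247362 = 0.774736 m (along the plate) below the hinge at the top edge, so the moment about the hinge is M = F × 0.774736 = 524.237 × 0.774736 = 406.145 kN·m.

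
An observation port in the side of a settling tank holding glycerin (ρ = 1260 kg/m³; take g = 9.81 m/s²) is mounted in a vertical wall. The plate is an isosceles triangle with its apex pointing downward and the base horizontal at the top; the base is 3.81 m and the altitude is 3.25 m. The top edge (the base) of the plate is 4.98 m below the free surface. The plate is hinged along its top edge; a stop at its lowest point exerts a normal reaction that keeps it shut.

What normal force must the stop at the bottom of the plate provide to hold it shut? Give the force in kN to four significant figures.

P ≈ 168.5 kN

γ = ρg = 1260 × 9.81 / 1000 = 12.3606 kN/m³.
With the apex down, the centroid sits h/3 = 3.25/3 = 1.08333 m below the base (the top edge), so the centroid depth is h_c = 4.98 + 1.08333 = 6.06333 m.
A = ½ × 3.81 × 3.25 = 6.19125 m².
Resultant F = γ·h_c·A = 12.3606 × 6.06333 × 6.19125 = 464.012 kN.
I_c = b·h³/36 = 3.81 × 3.25³/36 = 3.63306 m⁴.
Centre of pressure: y_p = y_c + I_c/(y_c·A) = 6.06333 + 3.63306/(6.06333 × 6.19125) = 6.06333 + 0.0967794 = 6.16011 m along the plane.
The resultant acts 1.08333 + 0.0967794 = 1.18011 m (along the plate) below the hinge at the top edge, so the moment about the hinge is M = F × 1.18011 = 464.012 × 1.18011 = 547.585 kN·m.
A normal force at the bottom, 3.25 m from the hinge, must supply this moment: P = 547.585/3.25 = 168.488 kN.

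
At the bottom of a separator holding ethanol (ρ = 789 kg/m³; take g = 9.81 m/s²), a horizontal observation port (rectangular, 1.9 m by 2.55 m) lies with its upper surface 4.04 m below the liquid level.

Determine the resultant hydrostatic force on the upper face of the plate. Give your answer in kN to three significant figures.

F ≈ 152 kN

γ = ρg = 789 × 9.81 / 1000 = 7.74009 kN/m³.
The plate is horizontal, so pressure is uniform at p = γ·h = 7.74009 × 4.04 = 31.27 kN/m².
A = 1.9 × 2.55 = 4.845 m².
F = p·A = 31.27 × 4.845 = 151.503 kN.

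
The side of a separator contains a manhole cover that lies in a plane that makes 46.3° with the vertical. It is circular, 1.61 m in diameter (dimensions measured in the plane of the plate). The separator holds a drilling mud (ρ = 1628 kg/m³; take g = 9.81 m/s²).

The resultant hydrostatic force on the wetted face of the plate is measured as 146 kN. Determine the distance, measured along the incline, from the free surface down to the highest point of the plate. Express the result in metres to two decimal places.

γ = ρg = 1628 × 9.81 / 1000 = 15.97068 kN/m³.
A = π(0.805)² = 2.03583 m².
From F = γ·h_c·A, the centroid depth is h_c = 146/(15.97068 × 2.03583) = 4.49043 m.
The plate makes 46.3° with the vertical, i.e. θ = 90° − 46.3° = 43.7° to the horizontal. Measuring y along the incline from the free-surface line, vertical depth h = y·sinθ with sinθ = 0.690882.
Along the incline, y_c = h_c/sinθ = 4.49043/0.690882 = 6.49956 m.
The centroid is at the centre, 0.805 m below the top of the plate, so the highest point sits at y_top = 6.49956 − 0.805 = 5.69456 m along the incline.

y_top ≈ 5.69 m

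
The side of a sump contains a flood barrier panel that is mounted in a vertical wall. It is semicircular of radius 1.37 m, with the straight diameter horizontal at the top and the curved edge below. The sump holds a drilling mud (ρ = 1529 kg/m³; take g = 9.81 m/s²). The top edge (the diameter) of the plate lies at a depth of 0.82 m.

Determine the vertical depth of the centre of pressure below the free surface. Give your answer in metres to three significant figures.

h_p = 1.50 m

γ = ρg = 1529 × 9.81 / 1000 = 14.99949 kN/m³.
The centroid of a semicircle lies 4r/(3π) = 0.581446 m from the diameter, here below the top edge, so the centroid depth is h_c = 0.82 + 0.581446 = 1.40145 m.
A = πr²/2 = π × 1.37²/2 = 2.94823 m².
Resultant F = γ·h_c·A = 14.99949 × 1.40145 × 2.94823 = 61.9748 kN.
I_c = (π/8 − 8/(9π))·r⁴ = 0.109757 × 1.37⁴ = 0.386647 m⁴.
Centre of pressure: y_p = y_c + I_c/(y_c·A) = 1.40145 + 0.386647/(1.40145 × 2.94823) = 1.40145 + 0.0935784 = 1.49503 m along the plane.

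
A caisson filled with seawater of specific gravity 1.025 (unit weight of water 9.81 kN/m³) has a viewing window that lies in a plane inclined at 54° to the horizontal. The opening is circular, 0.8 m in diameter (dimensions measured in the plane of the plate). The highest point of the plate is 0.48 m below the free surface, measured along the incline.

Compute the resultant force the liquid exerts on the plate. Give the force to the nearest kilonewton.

F ≈ 4 kN

γ = 1.025 × 9.81 = 10.05525 kN/m³.
Let θ = 54° be the plate's angle to the horizontal; measure y along the incline from where the plane meets the free surface. Vertical depth h = y·sinθ with sinθ = 0.809017.
The centroid is at the centre, 0.4 m below the top of the plate, so y_c = 0.48 + 0.4 = 0.88 m and h_c = 0.88 × 0.809017 = 0.711935 m.
A = π(0.4)² = 0.502655 m².
Resultant F = γ·h_c·A = 10.05525 × 0.711935 × 0.502655 = 3.59835 kN.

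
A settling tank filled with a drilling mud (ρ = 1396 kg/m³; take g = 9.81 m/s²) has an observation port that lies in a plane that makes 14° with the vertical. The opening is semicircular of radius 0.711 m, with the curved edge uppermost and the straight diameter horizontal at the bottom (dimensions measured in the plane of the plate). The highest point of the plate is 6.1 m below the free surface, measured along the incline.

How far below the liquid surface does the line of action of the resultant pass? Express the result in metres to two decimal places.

γ = ρg = 1396 × 9.81 / 1000 = 13.69476 kN/m³.
The plate makes 14° with the vertical, i.e. θ = 90° − 14° = 76° to the horizontal. Measuring y along the incline from the free-surface line, vertical depth h = y·sinθ with sinθ = 0.970296.
The centroid lies 4r/(3π) = 0.301758 m above the diameter, so r − 4r/(3π) = 0.711 − 0.301758 = 0.409242 m below the topmost point, so y_c = 6.1 + 0.409242 = 6.50924 m and h_c = 6.50924 × 0.970296 = 6.31589 m.
A = πr²/2 = π × 0.711²/2 = 0.794071 m².
Resultant F = γ·h_c·A = 13.69476 × 6.31589 × 0.794071 = 68.6829 kN.
I_c = (π/8 − 8/(9π))·r⁴ = 0.109757 × 0.711⁴ = 0.0280486 m⁴.
Centre of pressure: y_p = y_c + I_c/(y_c·A) = 6.50924 + 0.0280486/(6.50924 × 0.794071) = 6.50924 + 0.00542652 = 6.51467 m along the plane.
Vertically, h_p = y_p·sinθ = 6.51467 × 0.970296 = 6.32116 m.

h_p = 6.32 m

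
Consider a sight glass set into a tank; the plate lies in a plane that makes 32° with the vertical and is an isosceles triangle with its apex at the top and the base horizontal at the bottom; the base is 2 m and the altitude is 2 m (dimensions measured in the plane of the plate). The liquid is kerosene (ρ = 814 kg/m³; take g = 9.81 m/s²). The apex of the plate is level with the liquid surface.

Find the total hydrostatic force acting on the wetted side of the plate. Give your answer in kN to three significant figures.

F ≈ 18.1 kN

γ = ρg = 814 × 9.81 / 1000 = 7.98534 kN/m³.
The plate makes 32° with the vertical, i.e. θ = 90° − 32° = 58° to the horizontal. Measuring y along the incline from the free-surface line, vertical depth h = y·sinθ with sinθ = 0.848048.
With the apex up, the centroid sits 2h/3 = 2 × 2/3 = 1.33333 m below the apex, so y_c = 1.33333 m and h_c = 1.33333 × 0.848048 = 1.13073 m.
A = ½ × 2 × 2 = 2 m².
Resultant F = γ·h_c·A = 7.98534 × 1.13073 × 2 = 18.0585 kN.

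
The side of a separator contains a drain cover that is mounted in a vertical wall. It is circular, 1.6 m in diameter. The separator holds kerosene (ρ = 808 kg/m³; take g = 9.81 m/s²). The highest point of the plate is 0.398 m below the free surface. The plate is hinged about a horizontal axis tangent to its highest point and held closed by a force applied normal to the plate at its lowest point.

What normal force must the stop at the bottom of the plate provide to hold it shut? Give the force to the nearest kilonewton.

γ = ρg = 808 × 9.81 / 1000 = 7.92648 kN/m³.
The centroid is at the centre, 0.8 m below the top of the plate, so the centroid depth is h_c = 0.398 + 0.8 = 1.198 m.
A = π(0.8)² = 2.01062 m².
Resultant F = γ·h_c·A = 7.92648 × 1.198 × 2.01062 = 19.0927 kN.
I_c = πr⁴/4 = π × 0.8⁴/4 = 0.321699 m⁴.
Centre of pressure: y_p = y_c + I_c/(y_c·A) = 1.198 + 0.321699/(1.198 × 2.01062) = 1.198 + 0.133556 = 1.33156 m along the plane.
The resultant acts 0.8 + 0.133556 = 0.933556 m (along the plate) below the hinge at the top edge, so the moment about the hinge is M = F × 0.933556 = 19.0927 × 0.933556 = 17.8241 kN·m.
A normal force at the bottom, 1.6 m from the hinge, must supply this moment: P = 17.8241/1.6 = 11.1401 kN.

P ≈ 11 kN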